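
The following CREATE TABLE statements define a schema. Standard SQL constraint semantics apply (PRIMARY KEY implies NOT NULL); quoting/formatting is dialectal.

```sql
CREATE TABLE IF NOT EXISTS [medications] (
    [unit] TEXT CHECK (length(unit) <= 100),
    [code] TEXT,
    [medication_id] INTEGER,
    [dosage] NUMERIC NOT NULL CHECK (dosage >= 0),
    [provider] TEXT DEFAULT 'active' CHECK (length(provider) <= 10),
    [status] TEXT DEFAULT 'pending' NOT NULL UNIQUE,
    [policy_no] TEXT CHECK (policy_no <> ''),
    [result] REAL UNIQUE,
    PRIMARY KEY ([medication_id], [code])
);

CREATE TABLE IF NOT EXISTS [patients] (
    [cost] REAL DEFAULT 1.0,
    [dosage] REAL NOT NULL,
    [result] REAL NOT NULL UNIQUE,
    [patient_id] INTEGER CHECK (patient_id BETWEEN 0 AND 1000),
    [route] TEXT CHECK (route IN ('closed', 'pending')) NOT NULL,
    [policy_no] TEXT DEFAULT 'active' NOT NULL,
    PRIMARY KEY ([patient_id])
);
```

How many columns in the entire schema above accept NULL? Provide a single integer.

5

medications: 4 nullable (unit, provider, policy_no, result — PK (medication_id, code) and explicit NOT NULL columns excluded).
patients: 1 nullable (cost — PK (patient_id) and explicit NOT NULL columns excluded).
Total: 4 + 1 = 5.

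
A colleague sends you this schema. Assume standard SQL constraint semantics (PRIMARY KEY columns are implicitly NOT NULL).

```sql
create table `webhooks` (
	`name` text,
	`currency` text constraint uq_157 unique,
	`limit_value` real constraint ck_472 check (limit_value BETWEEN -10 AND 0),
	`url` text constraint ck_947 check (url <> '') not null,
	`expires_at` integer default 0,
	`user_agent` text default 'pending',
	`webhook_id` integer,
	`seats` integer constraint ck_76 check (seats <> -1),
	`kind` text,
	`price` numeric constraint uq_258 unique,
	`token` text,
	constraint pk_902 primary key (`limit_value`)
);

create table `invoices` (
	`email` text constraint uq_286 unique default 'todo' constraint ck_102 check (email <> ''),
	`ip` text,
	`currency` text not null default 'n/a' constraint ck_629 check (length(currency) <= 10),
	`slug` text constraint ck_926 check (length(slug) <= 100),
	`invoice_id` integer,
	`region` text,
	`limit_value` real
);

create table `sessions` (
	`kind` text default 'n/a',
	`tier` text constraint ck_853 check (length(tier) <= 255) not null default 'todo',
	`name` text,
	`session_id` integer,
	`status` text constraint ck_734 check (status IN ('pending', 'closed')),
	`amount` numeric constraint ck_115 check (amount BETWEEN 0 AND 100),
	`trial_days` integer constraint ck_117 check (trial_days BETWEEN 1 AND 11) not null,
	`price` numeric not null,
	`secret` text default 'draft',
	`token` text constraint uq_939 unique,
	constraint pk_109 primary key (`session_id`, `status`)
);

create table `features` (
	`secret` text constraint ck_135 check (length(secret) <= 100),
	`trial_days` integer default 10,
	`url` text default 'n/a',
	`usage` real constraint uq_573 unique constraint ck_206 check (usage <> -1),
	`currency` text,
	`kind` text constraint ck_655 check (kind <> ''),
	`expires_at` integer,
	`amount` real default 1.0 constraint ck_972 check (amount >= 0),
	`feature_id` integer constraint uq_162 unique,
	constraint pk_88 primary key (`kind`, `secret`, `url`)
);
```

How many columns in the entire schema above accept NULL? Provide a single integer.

webhooks: 9 nullable (name, currency, expires_at, user_agent, webhook_id, seats, kind, price, token — PK (limit_value) and explicit NOT NULL columns excluded).
invoices: 6 nullable (email, ip, slug, invoice_id, region, limit_value — PK none and explicit NOT NULL columns excluded).
sessions: 5 nullable (kind, name, amount, secret, token — PK (session_id, status) and explicit NOT NULL columns excluded).
features: 6 nullable (trial_days, usage, currency, expires_at, amount, feature_id — PK (kind, secret, url) and explicit NOT NULL columns excluded).
Total: 9 + 6 + 5 + 6 = 26.

26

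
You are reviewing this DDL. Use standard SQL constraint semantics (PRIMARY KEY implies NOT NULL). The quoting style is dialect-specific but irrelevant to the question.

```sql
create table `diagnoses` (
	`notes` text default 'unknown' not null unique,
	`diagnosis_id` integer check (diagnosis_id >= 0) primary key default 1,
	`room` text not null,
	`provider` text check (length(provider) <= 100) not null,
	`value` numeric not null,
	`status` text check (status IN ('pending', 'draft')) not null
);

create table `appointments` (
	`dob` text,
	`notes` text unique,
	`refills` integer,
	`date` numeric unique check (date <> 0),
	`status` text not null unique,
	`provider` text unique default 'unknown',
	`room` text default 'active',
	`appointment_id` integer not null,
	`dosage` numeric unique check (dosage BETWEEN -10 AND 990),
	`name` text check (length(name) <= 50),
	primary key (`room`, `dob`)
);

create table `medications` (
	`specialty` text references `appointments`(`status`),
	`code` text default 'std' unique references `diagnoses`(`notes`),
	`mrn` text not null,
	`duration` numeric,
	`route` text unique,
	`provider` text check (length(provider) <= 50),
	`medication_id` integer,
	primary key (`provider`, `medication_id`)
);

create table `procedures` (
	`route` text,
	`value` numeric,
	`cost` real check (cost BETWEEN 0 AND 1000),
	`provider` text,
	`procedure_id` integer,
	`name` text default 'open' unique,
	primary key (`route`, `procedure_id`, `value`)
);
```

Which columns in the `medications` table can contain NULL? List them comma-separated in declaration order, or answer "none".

specialty, code, duration, route

- specialty: a foreign key column may be NULL unless separately constrained → nullable.
- code: a foreign key column may be NULL unless separately constrained → nullable.
- mrn: declared NOT NULL → not nullable.
- duration: no NOT NULL constraint applies → nullable.
- route: UNIQUE does not imply NOT NULL → nullable.
- provider: part of the PRIMARY KEY, which implies NOT NULL → not nullable.
- medication_id: part of the PRIMARY KEY, which implies NOT NULL → not nullable.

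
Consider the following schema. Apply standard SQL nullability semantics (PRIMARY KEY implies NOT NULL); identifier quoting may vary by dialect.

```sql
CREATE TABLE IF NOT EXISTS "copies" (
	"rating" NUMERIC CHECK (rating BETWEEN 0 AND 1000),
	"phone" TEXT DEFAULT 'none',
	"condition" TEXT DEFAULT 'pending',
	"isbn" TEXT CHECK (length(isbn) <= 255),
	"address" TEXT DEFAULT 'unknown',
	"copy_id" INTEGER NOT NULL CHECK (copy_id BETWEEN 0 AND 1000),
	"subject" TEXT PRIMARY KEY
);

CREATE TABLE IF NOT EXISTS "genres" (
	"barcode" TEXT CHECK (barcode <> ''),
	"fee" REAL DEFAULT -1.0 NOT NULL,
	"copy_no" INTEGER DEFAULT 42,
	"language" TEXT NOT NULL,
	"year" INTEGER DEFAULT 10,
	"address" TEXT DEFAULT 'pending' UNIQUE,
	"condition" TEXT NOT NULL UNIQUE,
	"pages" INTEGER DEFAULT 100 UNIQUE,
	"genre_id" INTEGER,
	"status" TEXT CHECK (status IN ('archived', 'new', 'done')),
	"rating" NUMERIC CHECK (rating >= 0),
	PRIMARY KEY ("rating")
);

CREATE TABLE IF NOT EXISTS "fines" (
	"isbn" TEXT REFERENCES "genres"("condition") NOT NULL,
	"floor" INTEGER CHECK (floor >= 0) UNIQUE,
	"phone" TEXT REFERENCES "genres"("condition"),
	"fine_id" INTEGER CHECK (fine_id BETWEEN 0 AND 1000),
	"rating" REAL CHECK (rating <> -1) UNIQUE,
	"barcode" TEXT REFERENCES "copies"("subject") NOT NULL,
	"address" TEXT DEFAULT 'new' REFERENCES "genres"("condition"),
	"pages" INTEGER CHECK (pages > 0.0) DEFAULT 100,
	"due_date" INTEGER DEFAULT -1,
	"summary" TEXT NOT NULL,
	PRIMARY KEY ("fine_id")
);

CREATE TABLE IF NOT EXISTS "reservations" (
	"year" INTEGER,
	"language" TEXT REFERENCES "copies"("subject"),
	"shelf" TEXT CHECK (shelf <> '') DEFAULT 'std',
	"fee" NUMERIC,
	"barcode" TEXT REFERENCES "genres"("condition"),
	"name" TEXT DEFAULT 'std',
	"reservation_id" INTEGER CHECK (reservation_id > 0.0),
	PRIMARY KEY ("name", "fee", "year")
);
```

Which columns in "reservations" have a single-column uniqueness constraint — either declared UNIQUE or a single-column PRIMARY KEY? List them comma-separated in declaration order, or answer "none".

none

- year: part of a composite PRIMARY KEY — only the tuple is unique, not this column on its own.
- language: no UNIQUE or single-column PK constraint.
- shelf: no UNIQUE or single-column PK constraint.
- fee: part of a composite PRIMARY KEY — only the tuple is unique, not this column on its own.
- barcode: no UNIQUE or single-column PK constraint.
- name: part of a composite PRIMARY KEY — only the tuple is unique, not this column on its own.
- reservation_id: no UNIQUE or single-column PK constraint.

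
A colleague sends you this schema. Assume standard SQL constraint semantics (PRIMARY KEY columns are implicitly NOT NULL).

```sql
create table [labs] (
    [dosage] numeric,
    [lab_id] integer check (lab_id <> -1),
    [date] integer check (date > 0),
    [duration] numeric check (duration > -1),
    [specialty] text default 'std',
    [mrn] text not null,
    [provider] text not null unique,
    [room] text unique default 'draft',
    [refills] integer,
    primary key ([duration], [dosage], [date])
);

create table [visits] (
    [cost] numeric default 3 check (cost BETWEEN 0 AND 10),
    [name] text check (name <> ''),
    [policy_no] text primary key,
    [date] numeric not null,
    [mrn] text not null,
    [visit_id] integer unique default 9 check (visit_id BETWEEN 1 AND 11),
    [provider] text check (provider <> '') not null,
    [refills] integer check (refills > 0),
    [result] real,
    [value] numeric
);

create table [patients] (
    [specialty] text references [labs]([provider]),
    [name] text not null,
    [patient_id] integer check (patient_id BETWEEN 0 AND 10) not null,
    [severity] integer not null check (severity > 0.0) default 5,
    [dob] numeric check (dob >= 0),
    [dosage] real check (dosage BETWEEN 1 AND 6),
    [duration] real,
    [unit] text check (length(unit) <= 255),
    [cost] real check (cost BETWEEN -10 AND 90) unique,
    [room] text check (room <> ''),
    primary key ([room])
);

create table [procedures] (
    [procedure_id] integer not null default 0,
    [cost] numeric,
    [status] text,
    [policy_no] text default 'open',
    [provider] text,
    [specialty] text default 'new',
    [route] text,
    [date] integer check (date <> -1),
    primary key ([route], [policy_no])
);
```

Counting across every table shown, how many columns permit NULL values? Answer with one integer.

labs: 4 nullable (lab_id, specialty, room, refills — PK (duration, dosage, date) and explicit NOT NULL columns excluded).
visits: 6 nullable (cost, name, visit_id, refills, result, value — PK (policy_no) and explicit NOT NULL columns excluded).
patients: 6 nullable (specialty, dob, dosage, duration, unit, cost — PK (room) and explicit NOT NULL columns excluded).
procedures: 5 nullable (cost, status, provider, specialty, date — PK (route, policy_no) and explicit NOT NULL columns excluded).
Total: 4 + 6 + 6 + 5 = 21.

21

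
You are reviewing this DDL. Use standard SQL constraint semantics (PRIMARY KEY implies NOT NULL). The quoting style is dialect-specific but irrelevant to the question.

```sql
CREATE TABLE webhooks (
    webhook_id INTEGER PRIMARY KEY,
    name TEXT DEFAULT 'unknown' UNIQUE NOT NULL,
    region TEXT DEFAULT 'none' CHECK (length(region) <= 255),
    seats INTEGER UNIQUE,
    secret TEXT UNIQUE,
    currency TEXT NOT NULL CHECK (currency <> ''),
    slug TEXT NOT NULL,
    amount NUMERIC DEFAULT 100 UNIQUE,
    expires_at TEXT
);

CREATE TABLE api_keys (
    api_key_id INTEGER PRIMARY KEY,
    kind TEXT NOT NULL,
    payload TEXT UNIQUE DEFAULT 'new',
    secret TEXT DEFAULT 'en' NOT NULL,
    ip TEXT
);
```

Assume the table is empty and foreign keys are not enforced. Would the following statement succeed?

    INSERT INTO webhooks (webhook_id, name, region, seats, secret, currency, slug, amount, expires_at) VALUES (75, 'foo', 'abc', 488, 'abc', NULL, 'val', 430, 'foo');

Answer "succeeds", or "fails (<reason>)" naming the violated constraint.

currency is explicitly set to NULL, but currency is declared NOT NULL.

fails (NOT NULL on currency)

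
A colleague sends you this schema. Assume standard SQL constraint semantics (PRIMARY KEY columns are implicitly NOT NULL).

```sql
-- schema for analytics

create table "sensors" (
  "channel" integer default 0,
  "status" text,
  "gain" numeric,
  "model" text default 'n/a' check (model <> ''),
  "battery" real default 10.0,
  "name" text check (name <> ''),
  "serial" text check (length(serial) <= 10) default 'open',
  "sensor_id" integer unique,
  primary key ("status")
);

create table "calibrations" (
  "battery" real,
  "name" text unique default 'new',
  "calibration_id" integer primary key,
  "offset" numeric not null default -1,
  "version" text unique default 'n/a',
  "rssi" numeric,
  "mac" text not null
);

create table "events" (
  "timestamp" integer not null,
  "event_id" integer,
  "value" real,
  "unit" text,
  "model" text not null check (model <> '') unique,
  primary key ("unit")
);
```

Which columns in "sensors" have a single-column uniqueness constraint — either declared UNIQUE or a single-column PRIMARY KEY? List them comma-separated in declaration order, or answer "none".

status, sensor_id

- channel: no UNIQUE or single-column PK constraint.
- status: single-column PRIMARY KEY → unique.
- gain: no UNIQUE or single-column PK constraint.
- model: no UNIQUE or single-column PK constraint.
- battery: no UNIQUE or single-column PK constraint.
- name: no UNIQUE or single-column PK constraint.
- serial: no UNIQUE or single-column PK constraint.
- sensor_id: declared UNIQUE → unique.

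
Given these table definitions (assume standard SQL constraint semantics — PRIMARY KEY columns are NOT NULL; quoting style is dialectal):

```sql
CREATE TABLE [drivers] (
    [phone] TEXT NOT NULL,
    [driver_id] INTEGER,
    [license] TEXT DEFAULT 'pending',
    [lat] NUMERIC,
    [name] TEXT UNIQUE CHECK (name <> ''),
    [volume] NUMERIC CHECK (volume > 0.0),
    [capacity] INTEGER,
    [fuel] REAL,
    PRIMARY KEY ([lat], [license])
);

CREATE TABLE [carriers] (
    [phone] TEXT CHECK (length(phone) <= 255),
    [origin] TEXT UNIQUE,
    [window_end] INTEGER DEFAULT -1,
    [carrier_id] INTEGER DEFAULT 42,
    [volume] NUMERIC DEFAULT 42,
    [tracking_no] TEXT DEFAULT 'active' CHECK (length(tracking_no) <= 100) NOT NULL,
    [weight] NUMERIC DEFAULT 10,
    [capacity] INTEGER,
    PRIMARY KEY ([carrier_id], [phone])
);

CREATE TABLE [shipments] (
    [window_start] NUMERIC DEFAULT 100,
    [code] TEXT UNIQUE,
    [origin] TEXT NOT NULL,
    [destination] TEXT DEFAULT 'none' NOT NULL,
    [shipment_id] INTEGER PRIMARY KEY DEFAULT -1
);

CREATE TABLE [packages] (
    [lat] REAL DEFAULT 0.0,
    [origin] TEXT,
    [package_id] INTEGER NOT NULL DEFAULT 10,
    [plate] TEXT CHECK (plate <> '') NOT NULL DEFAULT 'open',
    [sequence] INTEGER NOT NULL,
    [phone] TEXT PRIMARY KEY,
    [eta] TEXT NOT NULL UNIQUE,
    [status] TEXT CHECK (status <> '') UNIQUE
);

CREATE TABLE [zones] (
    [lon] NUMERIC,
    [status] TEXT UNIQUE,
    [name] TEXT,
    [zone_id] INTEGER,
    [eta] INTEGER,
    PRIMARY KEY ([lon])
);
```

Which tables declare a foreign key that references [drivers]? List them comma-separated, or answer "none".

none

No REFERENCES clause anywhere in the schema names drivers.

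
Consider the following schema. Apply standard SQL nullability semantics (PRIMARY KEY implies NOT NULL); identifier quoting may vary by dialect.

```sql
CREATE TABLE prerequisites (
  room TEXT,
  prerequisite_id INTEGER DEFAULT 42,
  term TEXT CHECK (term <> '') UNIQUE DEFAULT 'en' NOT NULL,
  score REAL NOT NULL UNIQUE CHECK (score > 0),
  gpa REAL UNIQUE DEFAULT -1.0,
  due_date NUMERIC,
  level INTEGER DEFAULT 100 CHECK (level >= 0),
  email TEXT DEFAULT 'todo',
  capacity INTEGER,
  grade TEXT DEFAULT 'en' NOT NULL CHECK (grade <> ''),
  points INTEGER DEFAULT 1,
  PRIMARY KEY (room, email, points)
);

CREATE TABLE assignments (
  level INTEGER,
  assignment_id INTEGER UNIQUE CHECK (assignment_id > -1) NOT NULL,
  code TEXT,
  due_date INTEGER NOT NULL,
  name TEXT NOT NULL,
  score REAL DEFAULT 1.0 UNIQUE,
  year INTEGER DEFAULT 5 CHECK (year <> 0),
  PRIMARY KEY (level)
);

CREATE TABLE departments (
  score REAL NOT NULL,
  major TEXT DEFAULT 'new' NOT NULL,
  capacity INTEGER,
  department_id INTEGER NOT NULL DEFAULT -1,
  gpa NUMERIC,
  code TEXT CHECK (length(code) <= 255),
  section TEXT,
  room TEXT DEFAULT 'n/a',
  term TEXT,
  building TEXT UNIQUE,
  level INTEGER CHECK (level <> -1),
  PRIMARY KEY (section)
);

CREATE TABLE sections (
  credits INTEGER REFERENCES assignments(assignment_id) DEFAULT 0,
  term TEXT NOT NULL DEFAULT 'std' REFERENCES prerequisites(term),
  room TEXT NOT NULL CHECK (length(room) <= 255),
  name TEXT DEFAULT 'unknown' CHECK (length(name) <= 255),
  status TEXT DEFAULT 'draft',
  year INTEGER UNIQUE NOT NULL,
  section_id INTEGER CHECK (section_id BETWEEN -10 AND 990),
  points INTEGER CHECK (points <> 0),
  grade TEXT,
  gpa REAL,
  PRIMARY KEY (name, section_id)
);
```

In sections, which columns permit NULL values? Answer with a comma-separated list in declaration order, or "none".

credits, status, points, grade, gpa

- credits: a foreign key column may be NULL unless separately constrained → nullable.
- term: declared NOT NULL → not nullable.
- room: declared NOT NULL → not nullable.
- name: part of the PRIMARY KEY, which implies NOT NULL → not nullable.
- status: DEFAULT only fills an omitted column; an explicit NULL is still allowed → nullable.
- year: declared NOT NULL → not nullable.
- section_id: part of the PRIMARY KEY, which implies NOT NULL → not nullable.
- points: CHECK does not forbid NULL (a CHECK constraint passes when its expression is NULL) → nullable.
- grade: no NOT NULL constraint applies → nullable.
- gpa: no NOT NULL constraint applies → nullable.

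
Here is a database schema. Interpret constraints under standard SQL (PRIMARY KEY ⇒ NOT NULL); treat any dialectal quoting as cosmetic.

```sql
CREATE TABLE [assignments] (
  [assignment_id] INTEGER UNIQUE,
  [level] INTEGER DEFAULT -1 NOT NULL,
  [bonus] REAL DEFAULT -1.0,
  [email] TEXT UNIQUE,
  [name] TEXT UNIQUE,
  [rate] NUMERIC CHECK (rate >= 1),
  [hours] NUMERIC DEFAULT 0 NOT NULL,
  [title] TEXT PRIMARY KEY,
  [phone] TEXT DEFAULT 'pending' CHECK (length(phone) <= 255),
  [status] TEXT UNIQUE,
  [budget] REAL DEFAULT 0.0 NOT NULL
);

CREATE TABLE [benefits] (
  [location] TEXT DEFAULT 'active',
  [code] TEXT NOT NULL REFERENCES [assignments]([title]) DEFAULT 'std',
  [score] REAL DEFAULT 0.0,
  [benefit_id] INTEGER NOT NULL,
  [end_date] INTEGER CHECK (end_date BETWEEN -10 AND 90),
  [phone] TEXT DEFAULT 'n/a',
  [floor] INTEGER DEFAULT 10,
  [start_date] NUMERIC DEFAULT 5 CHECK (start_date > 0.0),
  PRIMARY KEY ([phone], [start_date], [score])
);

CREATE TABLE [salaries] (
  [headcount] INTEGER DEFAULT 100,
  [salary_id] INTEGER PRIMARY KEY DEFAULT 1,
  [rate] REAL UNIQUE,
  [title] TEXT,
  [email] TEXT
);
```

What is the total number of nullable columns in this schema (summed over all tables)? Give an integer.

14

assignments: 7 nullable (assignment_id, bonus, email, name, rate, phone, status — PK (title) and explicit NOT NULL columns excluded).
benefits: 3 nullable (location, end_date, floor — PK (phone, start_date, score) and explicit NOT NULL columns excluded).
salaries: 4 nullable (headcount, rate, title, email — PK (salary_id) and explicit NOT NULL columns excluded).
Total: 7 + 3 + 4 = 14.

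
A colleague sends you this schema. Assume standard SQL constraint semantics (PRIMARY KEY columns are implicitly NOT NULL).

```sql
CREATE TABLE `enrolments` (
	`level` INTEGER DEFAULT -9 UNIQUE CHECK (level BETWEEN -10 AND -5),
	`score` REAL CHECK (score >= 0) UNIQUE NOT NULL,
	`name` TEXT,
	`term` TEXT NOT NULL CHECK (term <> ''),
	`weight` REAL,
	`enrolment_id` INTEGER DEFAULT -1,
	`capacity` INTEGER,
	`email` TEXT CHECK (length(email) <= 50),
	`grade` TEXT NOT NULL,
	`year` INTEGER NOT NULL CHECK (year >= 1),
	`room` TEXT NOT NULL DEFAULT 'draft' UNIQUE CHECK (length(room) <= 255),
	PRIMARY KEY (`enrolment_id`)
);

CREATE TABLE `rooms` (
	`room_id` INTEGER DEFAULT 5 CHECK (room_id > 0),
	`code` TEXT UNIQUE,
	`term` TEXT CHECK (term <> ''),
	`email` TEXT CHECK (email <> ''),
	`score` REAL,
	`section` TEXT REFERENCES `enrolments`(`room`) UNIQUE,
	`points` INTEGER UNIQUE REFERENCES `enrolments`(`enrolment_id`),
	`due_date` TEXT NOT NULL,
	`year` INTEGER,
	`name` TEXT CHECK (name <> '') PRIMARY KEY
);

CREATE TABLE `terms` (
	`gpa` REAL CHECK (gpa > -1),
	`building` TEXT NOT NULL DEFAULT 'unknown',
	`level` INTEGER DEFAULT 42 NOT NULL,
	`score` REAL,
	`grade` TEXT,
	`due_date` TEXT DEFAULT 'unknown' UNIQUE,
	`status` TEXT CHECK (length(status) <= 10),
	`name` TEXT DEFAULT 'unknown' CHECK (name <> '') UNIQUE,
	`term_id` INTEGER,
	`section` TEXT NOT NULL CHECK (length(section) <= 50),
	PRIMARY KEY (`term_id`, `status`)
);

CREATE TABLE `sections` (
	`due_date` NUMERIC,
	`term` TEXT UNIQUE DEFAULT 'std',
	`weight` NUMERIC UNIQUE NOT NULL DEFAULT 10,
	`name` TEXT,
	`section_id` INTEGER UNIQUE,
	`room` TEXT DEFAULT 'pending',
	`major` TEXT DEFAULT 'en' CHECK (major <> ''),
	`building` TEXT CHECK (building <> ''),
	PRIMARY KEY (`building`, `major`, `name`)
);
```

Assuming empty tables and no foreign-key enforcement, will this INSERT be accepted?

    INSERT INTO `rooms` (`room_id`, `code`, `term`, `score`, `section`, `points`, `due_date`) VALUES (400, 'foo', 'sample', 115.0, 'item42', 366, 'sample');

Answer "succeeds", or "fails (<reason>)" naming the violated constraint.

name is omitted from the column list and has no DEFAULT, so it would receive NULL.
But name is part of the PRIMARY KEY (implied NOT NULL).

fails (NOT NULL on name)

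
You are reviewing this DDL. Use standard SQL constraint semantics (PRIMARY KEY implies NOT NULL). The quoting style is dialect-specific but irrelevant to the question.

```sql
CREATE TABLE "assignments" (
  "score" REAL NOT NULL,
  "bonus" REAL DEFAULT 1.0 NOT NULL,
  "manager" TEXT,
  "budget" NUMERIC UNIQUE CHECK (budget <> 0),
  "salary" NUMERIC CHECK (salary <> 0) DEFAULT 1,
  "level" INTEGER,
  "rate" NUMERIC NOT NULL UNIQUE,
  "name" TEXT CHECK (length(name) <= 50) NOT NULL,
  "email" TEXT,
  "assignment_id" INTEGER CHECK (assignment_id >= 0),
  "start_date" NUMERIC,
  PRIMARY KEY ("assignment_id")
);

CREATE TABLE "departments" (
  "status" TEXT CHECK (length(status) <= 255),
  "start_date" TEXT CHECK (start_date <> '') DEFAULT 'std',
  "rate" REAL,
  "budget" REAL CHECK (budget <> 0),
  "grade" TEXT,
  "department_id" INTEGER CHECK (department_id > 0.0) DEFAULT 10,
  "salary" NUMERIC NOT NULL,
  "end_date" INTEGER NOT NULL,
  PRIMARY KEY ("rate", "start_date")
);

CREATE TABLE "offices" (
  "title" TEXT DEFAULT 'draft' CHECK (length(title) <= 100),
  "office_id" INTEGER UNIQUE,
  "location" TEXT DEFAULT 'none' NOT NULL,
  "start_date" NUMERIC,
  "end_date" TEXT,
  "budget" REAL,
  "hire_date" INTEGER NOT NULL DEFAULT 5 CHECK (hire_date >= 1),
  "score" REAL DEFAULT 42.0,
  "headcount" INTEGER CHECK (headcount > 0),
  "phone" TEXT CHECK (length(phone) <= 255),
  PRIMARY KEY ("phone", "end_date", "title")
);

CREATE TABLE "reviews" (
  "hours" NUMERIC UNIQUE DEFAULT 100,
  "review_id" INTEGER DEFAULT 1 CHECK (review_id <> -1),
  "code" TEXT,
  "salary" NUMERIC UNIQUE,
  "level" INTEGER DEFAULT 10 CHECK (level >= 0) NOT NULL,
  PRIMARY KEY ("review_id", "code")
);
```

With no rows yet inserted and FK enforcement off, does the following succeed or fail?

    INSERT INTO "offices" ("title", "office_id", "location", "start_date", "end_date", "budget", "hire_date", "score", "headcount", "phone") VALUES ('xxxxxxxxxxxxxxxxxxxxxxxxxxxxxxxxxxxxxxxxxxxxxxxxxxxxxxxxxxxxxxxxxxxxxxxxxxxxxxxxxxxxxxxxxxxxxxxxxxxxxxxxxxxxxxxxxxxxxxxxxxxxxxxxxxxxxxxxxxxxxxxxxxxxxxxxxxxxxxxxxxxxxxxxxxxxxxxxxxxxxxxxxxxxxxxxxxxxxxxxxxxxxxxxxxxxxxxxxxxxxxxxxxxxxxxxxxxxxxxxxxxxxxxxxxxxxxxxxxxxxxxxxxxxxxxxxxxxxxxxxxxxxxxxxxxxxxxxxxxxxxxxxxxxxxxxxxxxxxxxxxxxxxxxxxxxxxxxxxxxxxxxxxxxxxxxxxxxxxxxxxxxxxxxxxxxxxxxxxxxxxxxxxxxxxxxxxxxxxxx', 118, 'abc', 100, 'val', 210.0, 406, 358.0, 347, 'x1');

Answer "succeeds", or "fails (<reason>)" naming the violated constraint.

fails (CHECK on title)

The value 'xxxxxxxxxxxxxxxxxxxxxxxxxxxxxxxxxxxxxxxxxxxxxxxxxxxxxxxxxxxxxxxxxxxxxxxxxxxxxxxxxxxxxxxxxxxxxxxxxxxxxxxxxxxxxxxxxxxxxxxxxxxxxxxxxxxxxxxxxxxxxxxxxxxxxxxxxxxxxxxxxxxxxxxxxxxxxxxxxxxxxxxxxxxxxxxxxxxxxxxxxxxxxxxxxxxxxxxxxxxxxxxxxxxxxxxxxxxxxxxxxxxxxxxxxxxxxxxxxxxxxxxxxxxxxxxxxxxxxxxxxxxxxxxxxxxxxxxxxxxxxxxxxxxxxxxxxxxxxxxxxxxxxxxxxxxxxxxxxxxxxxxxxxxxxxxxxxxxxxxxxxxxxxxxxxxxxxxxxxxxxxxxxxxxxxxxxxxxxxxx' for title violates CHECK (length(title) <= 100).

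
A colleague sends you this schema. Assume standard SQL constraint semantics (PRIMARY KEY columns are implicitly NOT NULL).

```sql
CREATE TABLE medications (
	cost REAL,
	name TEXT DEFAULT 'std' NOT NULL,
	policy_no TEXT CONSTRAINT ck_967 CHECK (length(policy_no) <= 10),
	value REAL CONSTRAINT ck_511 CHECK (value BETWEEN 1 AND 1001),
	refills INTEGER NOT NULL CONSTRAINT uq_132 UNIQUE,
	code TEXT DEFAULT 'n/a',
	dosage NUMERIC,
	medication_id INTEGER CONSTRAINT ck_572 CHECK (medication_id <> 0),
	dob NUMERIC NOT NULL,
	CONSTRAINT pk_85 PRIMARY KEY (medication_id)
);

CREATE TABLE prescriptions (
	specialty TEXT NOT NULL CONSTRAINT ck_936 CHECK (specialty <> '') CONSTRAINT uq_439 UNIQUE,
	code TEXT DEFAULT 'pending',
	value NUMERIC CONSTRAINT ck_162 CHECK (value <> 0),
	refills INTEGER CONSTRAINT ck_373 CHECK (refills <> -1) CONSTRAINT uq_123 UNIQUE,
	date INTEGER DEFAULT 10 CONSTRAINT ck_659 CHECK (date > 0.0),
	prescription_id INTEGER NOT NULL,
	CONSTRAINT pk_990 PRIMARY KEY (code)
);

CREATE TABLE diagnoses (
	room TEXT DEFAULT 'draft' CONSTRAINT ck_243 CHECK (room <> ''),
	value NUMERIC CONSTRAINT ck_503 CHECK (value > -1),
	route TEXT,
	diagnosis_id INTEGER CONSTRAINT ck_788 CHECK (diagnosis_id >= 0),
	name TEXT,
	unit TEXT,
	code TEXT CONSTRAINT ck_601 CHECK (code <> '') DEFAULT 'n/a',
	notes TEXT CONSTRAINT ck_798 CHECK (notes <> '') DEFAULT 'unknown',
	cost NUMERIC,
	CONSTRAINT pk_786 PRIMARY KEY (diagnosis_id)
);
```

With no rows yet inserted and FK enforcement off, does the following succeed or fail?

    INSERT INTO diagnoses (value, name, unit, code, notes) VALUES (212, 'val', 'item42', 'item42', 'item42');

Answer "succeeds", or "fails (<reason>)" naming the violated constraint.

fails (NOT NULL on diagnosis_id)

diagnosis_id is omitted from the column list and has no DEFAULT, so it would receive NULL.
But diagnosis_id is part of the PRIMARY KEY (implied NOT NULL).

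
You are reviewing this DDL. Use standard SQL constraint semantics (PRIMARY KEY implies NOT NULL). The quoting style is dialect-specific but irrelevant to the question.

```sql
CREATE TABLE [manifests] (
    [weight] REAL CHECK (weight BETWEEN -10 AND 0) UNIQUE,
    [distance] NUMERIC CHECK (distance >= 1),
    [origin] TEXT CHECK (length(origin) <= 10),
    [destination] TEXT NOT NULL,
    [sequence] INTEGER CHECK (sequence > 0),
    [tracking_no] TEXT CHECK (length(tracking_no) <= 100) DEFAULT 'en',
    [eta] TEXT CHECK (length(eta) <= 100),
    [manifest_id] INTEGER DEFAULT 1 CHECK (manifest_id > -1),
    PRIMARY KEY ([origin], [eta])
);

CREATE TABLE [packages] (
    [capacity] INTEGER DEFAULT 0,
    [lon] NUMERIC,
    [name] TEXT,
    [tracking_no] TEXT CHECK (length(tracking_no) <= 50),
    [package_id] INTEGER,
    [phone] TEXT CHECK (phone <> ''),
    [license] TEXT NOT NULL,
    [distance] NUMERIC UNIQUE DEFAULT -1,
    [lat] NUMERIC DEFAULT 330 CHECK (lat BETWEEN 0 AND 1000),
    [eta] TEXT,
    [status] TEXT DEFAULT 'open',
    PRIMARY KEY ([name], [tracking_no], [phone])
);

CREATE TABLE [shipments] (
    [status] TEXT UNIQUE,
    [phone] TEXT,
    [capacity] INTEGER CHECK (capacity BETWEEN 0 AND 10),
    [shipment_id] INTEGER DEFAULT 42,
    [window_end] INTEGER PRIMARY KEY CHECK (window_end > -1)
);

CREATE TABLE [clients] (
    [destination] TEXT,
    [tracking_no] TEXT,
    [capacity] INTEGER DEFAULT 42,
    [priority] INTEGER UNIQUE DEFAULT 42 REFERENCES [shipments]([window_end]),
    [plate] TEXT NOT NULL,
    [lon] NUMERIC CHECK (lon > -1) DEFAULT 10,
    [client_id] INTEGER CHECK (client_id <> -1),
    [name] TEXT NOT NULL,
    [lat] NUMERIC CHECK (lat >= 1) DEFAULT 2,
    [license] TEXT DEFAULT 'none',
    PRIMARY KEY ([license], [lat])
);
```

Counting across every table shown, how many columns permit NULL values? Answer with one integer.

manifests: 5 nullable (weight, distance, sequence, tracking_no, manifest_id — PK (origin, eta) and explicit NOT NULL columns excluded).
packages: 7 nullable (capacity, lon, package_id, distance, lat, eta, status — PK (name, tracking_no, phone) and explicit NOT NULL columns excluded).
shipments: 4 nullable (status, phone, capacity, shipment_id — PK (window_end) and explicit NOT NULL columns excluded).
clients: 6 nullable (destination, tracking_no, capacity, priority, lon, client_id — PK (license, lat) and explicit NOT NULL columns excluded).
Total: 5 + 7 + 4 + 6 = 22.

22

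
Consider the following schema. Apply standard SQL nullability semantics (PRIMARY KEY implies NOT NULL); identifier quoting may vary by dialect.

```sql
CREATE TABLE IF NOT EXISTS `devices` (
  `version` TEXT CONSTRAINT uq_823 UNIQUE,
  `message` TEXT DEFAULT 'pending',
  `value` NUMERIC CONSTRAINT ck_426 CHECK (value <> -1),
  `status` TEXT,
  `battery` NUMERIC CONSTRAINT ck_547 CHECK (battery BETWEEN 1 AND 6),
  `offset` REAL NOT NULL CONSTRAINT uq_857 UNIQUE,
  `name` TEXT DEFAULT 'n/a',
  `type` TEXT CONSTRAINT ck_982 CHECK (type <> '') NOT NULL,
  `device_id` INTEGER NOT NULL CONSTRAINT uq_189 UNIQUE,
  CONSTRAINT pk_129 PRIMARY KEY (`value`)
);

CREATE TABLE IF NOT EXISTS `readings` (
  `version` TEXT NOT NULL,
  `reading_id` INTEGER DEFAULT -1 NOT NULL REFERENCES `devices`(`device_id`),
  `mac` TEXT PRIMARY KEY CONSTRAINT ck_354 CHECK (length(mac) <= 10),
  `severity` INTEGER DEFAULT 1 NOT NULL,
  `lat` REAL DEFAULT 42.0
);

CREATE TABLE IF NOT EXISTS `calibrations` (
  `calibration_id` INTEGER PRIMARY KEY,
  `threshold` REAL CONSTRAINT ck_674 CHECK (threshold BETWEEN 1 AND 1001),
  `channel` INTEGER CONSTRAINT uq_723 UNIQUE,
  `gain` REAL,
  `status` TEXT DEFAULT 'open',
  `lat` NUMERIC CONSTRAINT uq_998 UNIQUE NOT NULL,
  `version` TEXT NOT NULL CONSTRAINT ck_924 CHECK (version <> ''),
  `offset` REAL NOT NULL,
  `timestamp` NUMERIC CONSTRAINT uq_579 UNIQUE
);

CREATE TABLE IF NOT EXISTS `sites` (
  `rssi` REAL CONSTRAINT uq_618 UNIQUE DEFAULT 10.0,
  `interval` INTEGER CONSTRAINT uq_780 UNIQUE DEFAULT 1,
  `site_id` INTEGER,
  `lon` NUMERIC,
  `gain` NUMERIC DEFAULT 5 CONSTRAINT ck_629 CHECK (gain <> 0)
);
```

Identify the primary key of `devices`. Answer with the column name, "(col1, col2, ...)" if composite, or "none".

value is declared PRIMARY KEY as a table-level PRIMARY KEY clause.

value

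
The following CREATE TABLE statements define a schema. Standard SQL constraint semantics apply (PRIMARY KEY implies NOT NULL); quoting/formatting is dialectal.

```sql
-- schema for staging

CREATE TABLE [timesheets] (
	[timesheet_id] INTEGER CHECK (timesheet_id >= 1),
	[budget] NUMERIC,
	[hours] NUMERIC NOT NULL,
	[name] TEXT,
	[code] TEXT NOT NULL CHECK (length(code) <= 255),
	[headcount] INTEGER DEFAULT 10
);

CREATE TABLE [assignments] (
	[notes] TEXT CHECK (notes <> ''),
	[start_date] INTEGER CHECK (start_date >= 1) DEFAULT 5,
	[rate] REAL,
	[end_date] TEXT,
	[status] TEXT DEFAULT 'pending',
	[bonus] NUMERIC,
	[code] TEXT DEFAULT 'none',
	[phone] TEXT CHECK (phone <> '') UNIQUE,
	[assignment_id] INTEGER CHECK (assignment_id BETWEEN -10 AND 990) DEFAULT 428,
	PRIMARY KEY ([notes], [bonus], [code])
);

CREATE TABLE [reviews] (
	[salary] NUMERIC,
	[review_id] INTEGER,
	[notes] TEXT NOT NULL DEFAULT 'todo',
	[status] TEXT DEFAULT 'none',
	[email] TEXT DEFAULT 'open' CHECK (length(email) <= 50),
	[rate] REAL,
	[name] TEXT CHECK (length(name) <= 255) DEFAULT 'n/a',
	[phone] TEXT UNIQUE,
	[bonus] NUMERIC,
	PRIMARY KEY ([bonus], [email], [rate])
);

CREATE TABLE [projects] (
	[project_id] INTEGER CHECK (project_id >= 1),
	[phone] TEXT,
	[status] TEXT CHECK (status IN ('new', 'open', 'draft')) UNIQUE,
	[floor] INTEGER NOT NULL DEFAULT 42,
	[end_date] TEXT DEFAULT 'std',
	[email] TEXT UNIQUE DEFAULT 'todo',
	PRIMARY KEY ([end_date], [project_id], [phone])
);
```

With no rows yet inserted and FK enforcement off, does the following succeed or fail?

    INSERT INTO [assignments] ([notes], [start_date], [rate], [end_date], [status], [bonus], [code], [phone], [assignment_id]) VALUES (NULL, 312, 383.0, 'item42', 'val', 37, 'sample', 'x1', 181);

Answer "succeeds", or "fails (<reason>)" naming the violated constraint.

notes is explicitly set to NULL, but notes is part of the PRIMARY KEY (implied NOT NULL).

fails (NOT NULL on notes)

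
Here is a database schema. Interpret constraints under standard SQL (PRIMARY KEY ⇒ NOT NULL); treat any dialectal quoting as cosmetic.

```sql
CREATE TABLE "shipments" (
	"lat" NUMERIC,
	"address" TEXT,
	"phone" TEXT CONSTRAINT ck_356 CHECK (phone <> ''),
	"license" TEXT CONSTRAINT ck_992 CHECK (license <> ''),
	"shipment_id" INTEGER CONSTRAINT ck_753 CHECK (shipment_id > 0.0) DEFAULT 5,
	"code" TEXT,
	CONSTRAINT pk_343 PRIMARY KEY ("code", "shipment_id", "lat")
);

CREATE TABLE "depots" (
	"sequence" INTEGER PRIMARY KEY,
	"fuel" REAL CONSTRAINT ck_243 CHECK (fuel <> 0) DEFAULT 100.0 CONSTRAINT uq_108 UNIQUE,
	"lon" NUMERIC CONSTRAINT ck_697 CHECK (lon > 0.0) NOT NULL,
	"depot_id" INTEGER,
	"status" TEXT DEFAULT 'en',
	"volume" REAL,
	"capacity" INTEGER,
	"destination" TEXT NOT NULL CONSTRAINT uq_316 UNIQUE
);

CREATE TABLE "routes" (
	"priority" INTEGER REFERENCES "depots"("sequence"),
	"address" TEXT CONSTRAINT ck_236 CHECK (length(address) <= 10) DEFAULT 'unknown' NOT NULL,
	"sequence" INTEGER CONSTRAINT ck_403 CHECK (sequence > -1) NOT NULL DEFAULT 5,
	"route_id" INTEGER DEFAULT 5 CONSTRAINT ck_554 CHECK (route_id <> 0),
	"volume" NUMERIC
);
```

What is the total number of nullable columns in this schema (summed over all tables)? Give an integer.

shipments: 3 nullable (address, phone, license — PK (code, shipment_id, lat) and explicit NOT NULL columns excluded).
depots: 5 nullable (fuel, depot_id, status, volume, capacity — PK (sequence) and explicit NOT NULL columns excluded).
routes: 3 nullable (priority, route_id, volume — PK none and explicit NOT NULL columns excluded).
Total: 3 + 5 + 3 = 11.

11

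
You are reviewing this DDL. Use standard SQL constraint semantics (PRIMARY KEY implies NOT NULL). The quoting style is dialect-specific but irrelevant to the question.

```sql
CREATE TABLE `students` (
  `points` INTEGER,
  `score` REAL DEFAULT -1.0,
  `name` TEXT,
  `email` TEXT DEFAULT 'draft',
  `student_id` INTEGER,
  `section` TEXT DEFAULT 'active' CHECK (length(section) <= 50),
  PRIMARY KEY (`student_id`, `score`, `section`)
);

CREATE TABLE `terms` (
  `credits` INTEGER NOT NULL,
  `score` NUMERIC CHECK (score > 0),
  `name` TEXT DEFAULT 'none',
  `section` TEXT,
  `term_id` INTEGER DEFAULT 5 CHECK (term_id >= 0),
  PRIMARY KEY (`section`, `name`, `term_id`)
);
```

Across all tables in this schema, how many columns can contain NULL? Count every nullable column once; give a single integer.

students: 3 nullable (points, name, email — PK (student_id, score, section) and explicit NOT NULL columns excluded).
terms: 1 nullable (score — PK (section, name, term_id) and explicit NOT NULL columns excluded).
Total: 3 + 1 = 4.

4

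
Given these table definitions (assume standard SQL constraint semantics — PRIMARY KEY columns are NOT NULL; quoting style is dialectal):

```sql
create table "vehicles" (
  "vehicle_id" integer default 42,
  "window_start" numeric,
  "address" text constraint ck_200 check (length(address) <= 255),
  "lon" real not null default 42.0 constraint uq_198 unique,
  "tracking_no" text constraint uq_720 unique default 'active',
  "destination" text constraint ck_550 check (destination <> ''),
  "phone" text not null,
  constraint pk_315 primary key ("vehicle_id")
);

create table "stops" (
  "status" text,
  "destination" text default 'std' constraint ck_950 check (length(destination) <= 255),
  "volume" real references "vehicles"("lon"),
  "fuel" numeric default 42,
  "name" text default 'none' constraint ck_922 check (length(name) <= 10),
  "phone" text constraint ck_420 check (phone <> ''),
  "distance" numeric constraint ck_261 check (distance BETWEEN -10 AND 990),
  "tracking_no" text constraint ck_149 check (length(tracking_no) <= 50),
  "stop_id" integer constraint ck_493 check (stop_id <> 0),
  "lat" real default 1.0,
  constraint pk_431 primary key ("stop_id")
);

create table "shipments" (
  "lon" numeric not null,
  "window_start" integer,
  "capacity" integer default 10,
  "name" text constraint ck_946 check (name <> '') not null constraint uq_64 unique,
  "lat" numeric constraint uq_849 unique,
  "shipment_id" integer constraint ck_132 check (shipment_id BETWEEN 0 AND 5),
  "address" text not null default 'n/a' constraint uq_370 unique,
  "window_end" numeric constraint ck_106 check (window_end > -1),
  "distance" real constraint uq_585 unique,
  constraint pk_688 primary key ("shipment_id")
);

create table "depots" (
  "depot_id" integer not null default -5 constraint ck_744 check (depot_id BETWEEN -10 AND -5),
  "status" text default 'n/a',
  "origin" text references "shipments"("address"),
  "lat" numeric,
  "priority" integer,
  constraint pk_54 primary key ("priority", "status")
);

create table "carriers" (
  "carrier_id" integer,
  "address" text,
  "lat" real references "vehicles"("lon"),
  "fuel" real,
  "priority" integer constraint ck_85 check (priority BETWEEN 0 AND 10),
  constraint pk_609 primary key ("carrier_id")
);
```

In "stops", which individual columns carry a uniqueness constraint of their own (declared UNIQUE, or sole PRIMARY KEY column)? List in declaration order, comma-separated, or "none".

stop_id

- status: no UNIQUE or single-column PK constraint.
- destination: no UNIQUE or single-column PK constraint.
- volume: no UNIQUE or single-column PK constraint.
- fuel: no UNIQUE or single-column PK constraint.
- name: no UNIQUE or single-column PK constraint.
- phone: no UNIQUE or single-column PK constraint.
- distance: no UNIQUE or single-column PK constraint.
- tracking_no: no UNIQUE or single-column PK constraint.
- stop_id: single-column PRIMARY KEY → unique.
- lat: no UNIQUE or single-column PK constraint.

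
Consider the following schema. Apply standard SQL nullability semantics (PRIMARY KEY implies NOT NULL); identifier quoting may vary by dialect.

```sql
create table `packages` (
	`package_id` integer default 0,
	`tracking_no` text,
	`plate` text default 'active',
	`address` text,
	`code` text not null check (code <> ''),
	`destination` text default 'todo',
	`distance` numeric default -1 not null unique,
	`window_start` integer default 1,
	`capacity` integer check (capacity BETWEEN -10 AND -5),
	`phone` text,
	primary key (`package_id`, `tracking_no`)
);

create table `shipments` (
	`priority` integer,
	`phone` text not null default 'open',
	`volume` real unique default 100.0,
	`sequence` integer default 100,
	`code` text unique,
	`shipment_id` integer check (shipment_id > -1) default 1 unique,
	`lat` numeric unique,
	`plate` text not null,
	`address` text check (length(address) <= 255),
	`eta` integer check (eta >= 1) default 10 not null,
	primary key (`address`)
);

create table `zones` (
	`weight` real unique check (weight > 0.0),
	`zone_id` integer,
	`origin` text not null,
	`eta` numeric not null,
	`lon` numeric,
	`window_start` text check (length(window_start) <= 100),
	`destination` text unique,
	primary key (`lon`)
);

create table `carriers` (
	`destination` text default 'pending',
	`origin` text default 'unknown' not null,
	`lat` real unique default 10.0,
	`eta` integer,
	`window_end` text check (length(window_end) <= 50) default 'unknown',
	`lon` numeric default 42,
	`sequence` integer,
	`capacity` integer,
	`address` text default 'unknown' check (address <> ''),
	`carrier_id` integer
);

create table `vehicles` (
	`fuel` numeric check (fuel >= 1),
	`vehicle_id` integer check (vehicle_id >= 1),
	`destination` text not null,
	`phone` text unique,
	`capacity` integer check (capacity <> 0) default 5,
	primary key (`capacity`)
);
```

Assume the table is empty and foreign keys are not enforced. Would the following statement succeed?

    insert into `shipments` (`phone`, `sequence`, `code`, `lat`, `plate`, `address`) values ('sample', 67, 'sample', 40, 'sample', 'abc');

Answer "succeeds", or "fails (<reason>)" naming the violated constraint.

NOT NULL columns: address is supplied; eta defaults to 10; phone is supplied; plate is supplied.
CHECK constraints: 'abc' satisfies (length(address) <= 255).
No constraint is violated.

succeeds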